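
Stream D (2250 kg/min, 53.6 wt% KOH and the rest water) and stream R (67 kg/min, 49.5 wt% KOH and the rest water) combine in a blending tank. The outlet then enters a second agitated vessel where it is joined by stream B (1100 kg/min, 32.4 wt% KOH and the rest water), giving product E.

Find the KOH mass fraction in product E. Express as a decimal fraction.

Overall, product flow = 3417 kg/min.
KOH in = 2250×0.536 + 67×0.495 + 1100×0.324 = 1595.6 kg/min.
KOH fraction in E = 0.467.

0.467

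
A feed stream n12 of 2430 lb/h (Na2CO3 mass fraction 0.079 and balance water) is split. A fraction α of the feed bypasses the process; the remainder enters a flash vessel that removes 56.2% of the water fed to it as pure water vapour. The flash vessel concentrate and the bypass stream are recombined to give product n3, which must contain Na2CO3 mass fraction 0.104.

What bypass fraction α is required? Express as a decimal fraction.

0.536

All 2430×0.079 = 191.97 lb/h of Na2CO3 reaches n3, so n3 = 191.97/0.104 = 1845.9 lb/h and vapour = 584.13 lb/h.
The evaporator receives (1−α)·2430 of feed at 0.921 water and removes 0.562 of that water:
0.562×0.921×(1−α)×2430 = 584.13
(1−α) = 584.13/1257.8 = 0.4644;  α = 0.5356.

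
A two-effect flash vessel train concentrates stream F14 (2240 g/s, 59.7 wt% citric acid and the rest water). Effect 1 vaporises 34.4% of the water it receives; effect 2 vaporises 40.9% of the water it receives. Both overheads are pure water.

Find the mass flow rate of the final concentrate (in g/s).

water in feed = 2240×0.403 = 902.72 g/s.
After stage 1: water left = (1−0.344)×902.72 = 592.18; stream total = 1929.5 g/s.
After stage 2: water left = (1−0.409)×592.18 = 349.98; final concentrate = 1687.3 g/s.

1687 g/s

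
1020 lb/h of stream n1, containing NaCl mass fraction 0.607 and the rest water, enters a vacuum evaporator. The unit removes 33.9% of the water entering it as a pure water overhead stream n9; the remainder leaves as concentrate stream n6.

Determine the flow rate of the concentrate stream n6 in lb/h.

884.1 lb/h

water entering = 1020×0.393 = 400.86 lb/h; overhead removed = 0.339×400.86 = 135.89 lb/h.
Concentrate = 1020 − 135.89 = 884.11 lb/h.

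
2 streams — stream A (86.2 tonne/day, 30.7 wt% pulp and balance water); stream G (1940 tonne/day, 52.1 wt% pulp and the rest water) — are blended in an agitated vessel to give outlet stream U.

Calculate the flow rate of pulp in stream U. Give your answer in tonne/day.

pulp out = pulp in = 86.2×0.307 + 1940×0.521 = 1037.2 tonne/day.

1037 tonne/day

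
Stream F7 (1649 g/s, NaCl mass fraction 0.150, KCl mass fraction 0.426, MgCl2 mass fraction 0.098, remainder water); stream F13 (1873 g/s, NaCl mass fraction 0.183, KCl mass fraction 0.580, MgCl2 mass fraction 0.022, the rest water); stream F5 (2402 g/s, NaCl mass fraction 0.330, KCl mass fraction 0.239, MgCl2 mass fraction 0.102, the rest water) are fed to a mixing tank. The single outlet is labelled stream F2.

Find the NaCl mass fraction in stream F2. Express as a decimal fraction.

0.233

Total flow out = 1649 + 1873 + 2402 = 5924 g/s.
NaCl in = 1649×0.150 + 1873×0.183 + 2402×0.330 = 1382.8 g/s.
NaCl mass fraction in F2 = 1382.8/5924 = 0.233.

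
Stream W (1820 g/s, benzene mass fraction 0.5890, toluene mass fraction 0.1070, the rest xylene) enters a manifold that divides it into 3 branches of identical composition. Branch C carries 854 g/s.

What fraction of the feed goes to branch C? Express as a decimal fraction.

Fraction to C = 854/1820 = 0.4692.

0.469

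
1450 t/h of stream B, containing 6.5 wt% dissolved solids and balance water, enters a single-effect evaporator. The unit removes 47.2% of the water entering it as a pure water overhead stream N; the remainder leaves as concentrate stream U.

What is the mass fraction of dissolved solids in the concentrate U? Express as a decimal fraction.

0.1163

dissolved solids is not removed: 1450×0.065 = 94.25 t/h of dissolved solids enters U.
water entering = 1450×0.935 = 1355.8 t/h; overhead removed = 0.472×1355.8 = 639.91 t/h.
Concentrate = 1450 − 639.91 = 810.09 t/h.
Mass fraction = 94.25/810.09 = 0.1163.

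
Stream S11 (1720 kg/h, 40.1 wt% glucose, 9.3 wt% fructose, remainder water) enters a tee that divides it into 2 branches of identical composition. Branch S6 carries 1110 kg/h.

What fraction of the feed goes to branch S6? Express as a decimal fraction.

Fraction to S6 = 1110/1720 = 0.6453.

0.645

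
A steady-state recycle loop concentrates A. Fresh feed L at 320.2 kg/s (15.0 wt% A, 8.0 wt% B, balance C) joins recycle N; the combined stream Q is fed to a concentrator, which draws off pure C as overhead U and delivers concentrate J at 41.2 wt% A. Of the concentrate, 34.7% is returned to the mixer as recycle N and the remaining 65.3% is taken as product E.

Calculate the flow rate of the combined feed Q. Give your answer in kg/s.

382.1 kg/s

Overall A balance (none leaves overhead): A in fresh feed = A in product, i.e. 320.2×0.150 = (1−0.347)·J·0.412.
J = 48.03/(0.412×0.653) = 178.53 kg/s.
Recycle N = 0.347×178.53 = 61.949 kg/s.
Combined feed Q = 320.2 + 61.949 = 382.15 kg/s.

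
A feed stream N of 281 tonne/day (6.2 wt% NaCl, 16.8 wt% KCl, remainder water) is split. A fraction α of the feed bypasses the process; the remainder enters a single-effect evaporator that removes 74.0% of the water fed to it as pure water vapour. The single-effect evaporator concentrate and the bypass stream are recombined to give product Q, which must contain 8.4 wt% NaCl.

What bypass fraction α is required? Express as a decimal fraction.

0.540

All 281×0.062 = 17.422 tonne/day of NaCl reaches Q, so Q = 17.422/0.084 = 207.4 tonne/day and vapour = 73.595 tonne/day.
The evaporator receives (1−α)·281 of feed at 0.770 water and removes 0.740 of that water:
0.740×0.770×(1−α)×281 = 73.595
(1−α) = 73.595/160.11 = 0.4596;  α = 0.5404.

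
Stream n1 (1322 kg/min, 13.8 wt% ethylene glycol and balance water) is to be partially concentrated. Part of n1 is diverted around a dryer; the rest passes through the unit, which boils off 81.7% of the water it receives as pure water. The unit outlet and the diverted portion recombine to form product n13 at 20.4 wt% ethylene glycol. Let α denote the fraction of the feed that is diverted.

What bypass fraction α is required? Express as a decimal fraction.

0.541

All 1322×0.138 = 182.44 kg/min of ethylene glycol reaches n13, so n13 = 182.44/0.204 = 894.29 kg/min and vapour = 427.71 kg/min.
The evaporator receives (1−α)·1322 of feed at 0.862 water and removes 0.817 of that water:
0.817×0.862×(1−α)×1322 = 427.71
(1−α) = 427.71/931.02 = 0.4594;  α = 0.5406.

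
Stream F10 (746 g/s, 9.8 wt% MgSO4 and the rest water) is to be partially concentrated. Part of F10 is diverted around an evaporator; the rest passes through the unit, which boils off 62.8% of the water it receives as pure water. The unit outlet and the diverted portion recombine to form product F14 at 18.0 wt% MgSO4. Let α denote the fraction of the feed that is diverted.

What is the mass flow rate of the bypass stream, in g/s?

All 746×0.098 = 73.108 g/s of MgSO4 reaches F14, so F14 = 73.108/0.180 = 406.16 g/s and vapour = 339.84 g/s.
The evaporator receives (1−α)·746 of feed at 0.902 water and removes 0.628 of that water:
0.628×0.902×(1−α)×746 = 339.84
(1−α) = 339.84/422.58 = 0.8042;  α = 0.1958.
Bypass flow = 0.1958×746 = 146.05 g/s.

146.1 g/s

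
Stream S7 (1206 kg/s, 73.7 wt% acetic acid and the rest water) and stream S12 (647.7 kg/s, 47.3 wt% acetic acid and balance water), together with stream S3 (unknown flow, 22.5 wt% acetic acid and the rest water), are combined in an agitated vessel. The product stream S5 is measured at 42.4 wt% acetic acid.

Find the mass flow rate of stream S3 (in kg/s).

Let S3 be the unknown flow. Total out = 1853.7 + S3.
acetic acid balance: 1195.2 + 0.225·S3 = 0.424·(1853.7 + S3)
(0.225 − 0.424)·S3 = 0.424×1853.7 − 1195.2 = -409.22
S3 = -409.22 / -0.199 = 2056.4 kg/s

2056 kg/s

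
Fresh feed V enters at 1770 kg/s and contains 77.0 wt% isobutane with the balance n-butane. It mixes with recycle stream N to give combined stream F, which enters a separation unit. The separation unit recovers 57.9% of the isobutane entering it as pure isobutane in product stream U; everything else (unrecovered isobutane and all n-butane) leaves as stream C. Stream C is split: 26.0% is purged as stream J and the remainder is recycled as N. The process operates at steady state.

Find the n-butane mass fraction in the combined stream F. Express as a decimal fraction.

0.442

n-butane enters only via V and leaves only via the purge: 1770×0.230 = 0.260×(n-butane in C), and the separation unit passes all n-butane, so n-butane in F = n-butane in C = 1565.8 kg/s.
isobutane in F: m_A = 1770×0.770 + (1−0.260)·(1−0.579)·m_A, so m_A = 1362.9/0.6885 = 1979.6 kg/s.
F = 1979.6 + 1565.8 = 3545.4 kg/s.
n-butane fraction in F = 1565.8/3545.4 = 0.442.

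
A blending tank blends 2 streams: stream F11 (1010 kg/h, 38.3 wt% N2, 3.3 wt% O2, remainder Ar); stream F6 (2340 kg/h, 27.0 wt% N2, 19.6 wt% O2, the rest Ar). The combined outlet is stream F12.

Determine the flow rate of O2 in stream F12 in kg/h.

O2 out = O2 in = 1010×0.033 + 2340×0.196 = 491.97 kg/h.

492 kg/h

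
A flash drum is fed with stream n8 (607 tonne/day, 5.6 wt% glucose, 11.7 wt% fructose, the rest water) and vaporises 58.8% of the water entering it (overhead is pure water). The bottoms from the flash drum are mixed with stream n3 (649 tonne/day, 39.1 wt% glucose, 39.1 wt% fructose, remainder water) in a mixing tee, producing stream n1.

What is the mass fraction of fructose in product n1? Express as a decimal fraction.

Vapour removed = 0.588×0.827×607 = 295.17 tonne/day; concentrate = 311.83 tonne/day.
fructose reaching the mixer = 71.019 (from concentrate) + 649×0.391 = 324.78 tonne/day.
Product flow = 311.83 + 649 = 960.83 tonne/day; fructose fraction = 0.338.

0.338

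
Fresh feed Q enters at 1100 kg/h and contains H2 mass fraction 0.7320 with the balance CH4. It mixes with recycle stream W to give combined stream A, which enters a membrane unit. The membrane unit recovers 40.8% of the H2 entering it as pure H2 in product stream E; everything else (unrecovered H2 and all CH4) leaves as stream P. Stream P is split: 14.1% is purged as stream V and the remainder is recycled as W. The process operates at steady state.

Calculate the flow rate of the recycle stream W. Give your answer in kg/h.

2629 kg/h

CH4 enters only via Q and leaves only via the purge: 1100×0.268 = 0.141×(CH4 in P), and the membrane unit passes all CH4, so CH4 in A = CH4 in P = 2090.8 kg/h.
H2 in A: m_A = 1100×0.732 + (1−0.141)·(1−0.408)·m_A, so m_A = 805.2/0.4915 = 1638.3 kg/h.
P = (1−0.408)×1638.3 + 2090.8 = 3060.7 kg/h.
Recycle W = (1−0.141)×3060.7 = 2629.1 kg/h.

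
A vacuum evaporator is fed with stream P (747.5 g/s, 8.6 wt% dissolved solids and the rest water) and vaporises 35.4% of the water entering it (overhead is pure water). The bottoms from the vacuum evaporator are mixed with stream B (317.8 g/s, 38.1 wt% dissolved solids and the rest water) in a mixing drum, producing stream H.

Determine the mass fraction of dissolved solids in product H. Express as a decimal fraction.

Vapour removed = 0.354×0.914×747.5 = 241.86 g/s; concentrate = 505.64 g/s.
dissolved solids reaching the mixer = 64.285 (from concentrate) + 317.8×0.381 = 185.37 g/s.
Product flow = 505.64 + 317.8 = 823.44 g/s; dissolved solids fraction = 0.2251.

0.2251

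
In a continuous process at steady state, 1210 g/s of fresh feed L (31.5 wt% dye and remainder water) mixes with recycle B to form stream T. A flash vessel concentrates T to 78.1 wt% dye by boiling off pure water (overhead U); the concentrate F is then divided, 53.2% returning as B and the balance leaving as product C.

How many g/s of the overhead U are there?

722 g/s

Overall dye balance (none leaves overhead): dye in fresh feed = dye in product, i.e. 1210×0.315 = (1−0.532)·F·0.781.
F = 381.15/(0.781×0.468) = 1042.8 g/s.
Recycle B = 0.532×1042.8 = 554.77 g/s.
Combined feed T = 1210 + 554.77 = 1764.8 g/s.
Overhead U = T − F = 1764.8 − 1042.8 = 721.97 g/s.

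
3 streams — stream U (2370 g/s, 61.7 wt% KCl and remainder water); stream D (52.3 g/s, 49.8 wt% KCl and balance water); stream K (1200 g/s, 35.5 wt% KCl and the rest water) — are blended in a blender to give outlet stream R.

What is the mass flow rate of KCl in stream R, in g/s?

1914 g/s

KCl out = KCl in = 2370×0.617 + 52.3×0.498 + 1200×0.355 = 1914.3 g/s.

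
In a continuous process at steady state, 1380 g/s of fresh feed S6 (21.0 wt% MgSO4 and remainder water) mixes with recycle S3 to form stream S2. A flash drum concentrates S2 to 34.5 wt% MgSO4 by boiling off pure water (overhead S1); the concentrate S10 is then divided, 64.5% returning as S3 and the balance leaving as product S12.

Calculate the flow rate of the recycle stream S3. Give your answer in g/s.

1526 g/s

Overall MgSO4 balance (none leaves overhead): MgSO4 in fresh feed = MgSO4 in product, i.e. 1380×0.210 = (1−0.645)·S10·0.345.
S10 = 289.8/(0.345×0.355) = 2366.2 g/s.
Recycle S3 = 0.645×2366.2 = 1526.2 g/s.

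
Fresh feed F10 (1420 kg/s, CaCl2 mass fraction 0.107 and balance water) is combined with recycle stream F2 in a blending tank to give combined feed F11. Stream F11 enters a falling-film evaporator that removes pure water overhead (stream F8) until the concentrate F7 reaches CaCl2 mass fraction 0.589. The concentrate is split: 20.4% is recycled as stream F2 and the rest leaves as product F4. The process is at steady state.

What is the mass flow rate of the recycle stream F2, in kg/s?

66.11 kg/s

Overall CaCl2 balance (none leaves overhead): CaCl2 in fresh feed = CaCl2 in product, i.e. 1420×0.107 = (1−0.204)·F7·0.589.
F7 = 151.94/(0.589×0.796) = 324.07 kg/s.
Recycle F2 = 0.204×324.07 = 66.111 kg/s.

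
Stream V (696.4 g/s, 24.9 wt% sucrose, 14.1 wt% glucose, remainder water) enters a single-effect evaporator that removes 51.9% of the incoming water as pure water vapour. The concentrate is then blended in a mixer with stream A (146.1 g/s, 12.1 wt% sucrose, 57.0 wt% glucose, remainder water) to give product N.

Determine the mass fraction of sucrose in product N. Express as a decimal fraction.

0.307

Vapour removed = 0.519×0.610×696.4 = 220.47 g/s; concentrate = 475.93 g/s.
sucrose reaching the mixer = 173.4 (from concentrate) + 146.1×0.121 = 191.08 g/s.
Product flow = 475.93 + 146.1 = 622.03 g/s; sucrose fraction = 0.307.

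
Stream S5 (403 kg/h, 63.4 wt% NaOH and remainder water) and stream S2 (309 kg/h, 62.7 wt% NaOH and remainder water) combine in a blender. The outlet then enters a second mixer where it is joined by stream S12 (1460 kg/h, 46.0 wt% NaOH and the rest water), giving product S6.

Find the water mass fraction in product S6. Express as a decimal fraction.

Overall, product flow = 2172 kg/h.
water in = 403×0.366 + 309×0.373 + 1460×0.540 = 1051.2 kg/h.
water fraction in S6 = 0.484.

0.484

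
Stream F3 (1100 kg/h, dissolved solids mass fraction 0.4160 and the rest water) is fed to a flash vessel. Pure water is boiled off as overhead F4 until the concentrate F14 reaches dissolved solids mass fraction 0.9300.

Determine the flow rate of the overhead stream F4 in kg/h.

dissolved solids is conserved: 1100×0.416 = 457.6 kg/h all reports to the concentrate.
Concentrate = 457.6/(target fraction) = 492.04 kg/h.
Overhead = 1100 − 492.04 = 607.96 kg/h.

608 kg/h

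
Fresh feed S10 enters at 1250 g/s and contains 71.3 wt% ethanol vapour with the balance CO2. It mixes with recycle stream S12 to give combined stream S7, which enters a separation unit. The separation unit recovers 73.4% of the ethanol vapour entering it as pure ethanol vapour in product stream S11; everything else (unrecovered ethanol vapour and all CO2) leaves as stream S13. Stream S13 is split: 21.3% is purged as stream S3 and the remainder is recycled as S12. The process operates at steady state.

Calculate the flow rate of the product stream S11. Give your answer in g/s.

827.4 g/s

ethanol vapour in S7: m_A = 1250×0.713 + (1−0.213)·(1−0.734)·m_A, so m_A = 891.25/0.7907 = 1127.2 g/s.
Product S11 = 0.734×1127.2 = 827.38 g/s.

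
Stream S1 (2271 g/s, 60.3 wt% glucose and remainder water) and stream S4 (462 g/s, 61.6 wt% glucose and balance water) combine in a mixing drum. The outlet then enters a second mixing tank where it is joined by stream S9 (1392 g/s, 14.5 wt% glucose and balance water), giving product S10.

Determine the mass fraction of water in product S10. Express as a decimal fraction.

Overall, product flow = 4125 g/s.
water in = 2271×0.397 + 462×0.384 + 1392×0.855 = 2269.2 g/s.
water fraction in S10 = 0.550.

0.550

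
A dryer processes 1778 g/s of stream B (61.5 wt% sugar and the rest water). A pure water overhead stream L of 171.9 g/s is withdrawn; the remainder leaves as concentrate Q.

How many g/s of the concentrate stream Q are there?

1606 g/s

Concentrate = 1778 − 171.9 = 1606.1 g/s.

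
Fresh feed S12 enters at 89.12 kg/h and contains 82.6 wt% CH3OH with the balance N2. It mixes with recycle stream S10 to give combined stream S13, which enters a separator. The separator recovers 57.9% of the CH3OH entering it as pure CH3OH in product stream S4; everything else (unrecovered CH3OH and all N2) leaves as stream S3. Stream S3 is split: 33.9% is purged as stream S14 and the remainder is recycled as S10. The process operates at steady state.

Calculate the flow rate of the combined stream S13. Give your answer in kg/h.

147.7 kg/h

N2 enters only via S12 and leaves only via the purge: 89.12×0.174 = 0.339×(N2 in S3), and the separator passes all N2, so N2 in S13 = N2 in S3 = 45.743 kg/h.
CH3OH in S13: m_A = 89.12×0.826 + (1−0.339)·(1−0.579)·m_A, so m_A = 73.613/0.7217 = 102 kg/h.
S13 = 102 + 45.743 = 147.74 kg/h.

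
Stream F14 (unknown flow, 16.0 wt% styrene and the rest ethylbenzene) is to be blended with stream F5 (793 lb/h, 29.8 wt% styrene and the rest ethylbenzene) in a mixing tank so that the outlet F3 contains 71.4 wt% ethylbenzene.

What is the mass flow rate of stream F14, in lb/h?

Let F14 be the unknown flow. Total out = 793 + F14.
ethylbenzene balance: 556.69 + 0.840·F14 = 0.714·(793 + F14)
(0.840 − 0.714)·F14 = 0.714×793 − 556.69 = 9.516
F14 = 9.516 / 0.126 = 75.524 lb/h

75.52 lb/h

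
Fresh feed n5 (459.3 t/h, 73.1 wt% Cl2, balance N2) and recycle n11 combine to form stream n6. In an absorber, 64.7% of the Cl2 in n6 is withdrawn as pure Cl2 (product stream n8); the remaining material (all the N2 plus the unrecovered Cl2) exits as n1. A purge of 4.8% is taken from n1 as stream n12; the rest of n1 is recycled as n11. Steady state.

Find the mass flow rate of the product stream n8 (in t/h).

327.2 t/h

Cl2 in n6: m_A = 459.3×0.731 + (1−0.048)·(1−0.647)·m_A, so m_A = 335.75/0.6639 = 505.69 t/h.
Product n8 = 0.647×505.69 = 327.18 t/h.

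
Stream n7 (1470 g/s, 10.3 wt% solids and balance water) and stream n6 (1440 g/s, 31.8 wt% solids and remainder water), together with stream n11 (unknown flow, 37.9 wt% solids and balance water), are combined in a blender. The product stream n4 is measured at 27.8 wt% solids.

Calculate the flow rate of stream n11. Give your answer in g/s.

Let n11 be the unknown flow. Total out = 2910 + n11.
solids balance: 609.33 + 0.379·n11 = 0.278·(2910 + n11)
(0.379 − 0.278)·n11 = 0.278×2910 − 609.33 = 199.65
n11 = 199.65 / 0.101 = 1976.7 g/s

1977 g/s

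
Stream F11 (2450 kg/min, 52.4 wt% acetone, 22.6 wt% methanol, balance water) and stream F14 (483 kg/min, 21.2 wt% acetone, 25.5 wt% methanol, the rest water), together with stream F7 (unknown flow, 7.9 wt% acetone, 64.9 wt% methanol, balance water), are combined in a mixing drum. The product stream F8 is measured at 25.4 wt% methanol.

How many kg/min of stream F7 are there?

Let F7 be the unknown flow. Total out = 2933 + F7.
methanol balance: 676.87 + 0.649·F7 = 0.254·(2933 + F7)
(0.649 − 0.254)·F7 = 0.254×2933 − 676.87 = 68.117
F7 = 68.117 / 0.395 = 172.45 kg/min

172.4 kg/min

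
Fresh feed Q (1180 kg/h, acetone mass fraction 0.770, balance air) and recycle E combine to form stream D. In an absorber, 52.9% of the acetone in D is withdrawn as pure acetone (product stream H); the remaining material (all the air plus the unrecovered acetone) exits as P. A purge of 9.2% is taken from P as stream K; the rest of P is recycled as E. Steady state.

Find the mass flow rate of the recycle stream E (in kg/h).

air enters only via Q and leaves only via the purge: 1180×0.230 = 0.092×(air in P), and the absorber passes all air, so air in D = air in P = 2950 kg/h.
acetone in D: m_A = 1180×0.770 + (1−0.092)·(1−0.529)·m_A, so m_A = 908.6/0.5723 = 1587.5 kg/h.
P = (1−0.529)×1587.5 + 2950 = 3697.7 kg/h.
Recycle E = (1−0.092)×3697.7 = 3357.5 kg/h.

3358 kg/h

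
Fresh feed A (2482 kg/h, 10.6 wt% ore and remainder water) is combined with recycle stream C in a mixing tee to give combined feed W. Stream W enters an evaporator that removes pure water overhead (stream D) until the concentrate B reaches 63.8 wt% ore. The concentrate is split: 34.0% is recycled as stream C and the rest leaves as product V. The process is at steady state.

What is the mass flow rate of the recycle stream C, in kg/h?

212.4 kg/h

Overall ore balance (none leaves overhead): ore in fresh feed = ore in product, i.e. 2482×0.106 = (1−0.340)·B·0.638.
B = 263.09/(0.638×0.660) = 624.8 kg/h.
Recycle C = 0.340×624.8 = 212.43 kg/h.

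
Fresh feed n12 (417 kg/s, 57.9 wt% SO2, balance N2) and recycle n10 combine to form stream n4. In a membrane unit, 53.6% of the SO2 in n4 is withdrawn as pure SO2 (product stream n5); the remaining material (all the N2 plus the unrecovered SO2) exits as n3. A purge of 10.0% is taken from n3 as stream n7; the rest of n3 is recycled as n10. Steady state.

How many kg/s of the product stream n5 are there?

222.2 kg/s

SO2 in n4: m_A = 417×0.579 + (1−0.100)·(1−0.536)·m_A, so m_A = 241.44/0.5824 = 414.57 kg/s.
Product n5 = 0.536×414.57 = 222.21 kg/s.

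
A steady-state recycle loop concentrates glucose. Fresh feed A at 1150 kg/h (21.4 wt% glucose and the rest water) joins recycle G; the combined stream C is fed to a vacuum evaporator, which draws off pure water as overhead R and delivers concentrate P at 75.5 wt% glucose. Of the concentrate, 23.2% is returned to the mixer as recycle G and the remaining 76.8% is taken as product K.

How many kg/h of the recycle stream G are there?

Overall glucose balance (none leaves overhead): glucose in fresh feed = glucose in product, i.e. 1150×0.214 = (1−0.232)·P·0.755.
P = 246.1/(0.755×0.768) = 424.43 kg/h.
Recycle G = 0.232×424.43 = 98.467 kg/h.

98.47 kg/h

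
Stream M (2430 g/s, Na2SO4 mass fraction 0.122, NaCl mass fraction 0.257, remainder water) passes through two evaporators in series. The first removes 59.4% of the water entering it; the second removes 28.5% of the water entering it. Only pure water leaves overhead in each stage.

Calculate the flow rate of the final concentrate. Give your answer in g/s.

1359 g/s

water in feed = 2430×0.621 = 1509 g/s.
After stage 1: water left = (1−0.594)×1509 = 612.67; stream total = 1533.6 g/s.
After stage 2: water left = (1−0.285)×612.67 = 438.06; final concentrate = 1359 g/s.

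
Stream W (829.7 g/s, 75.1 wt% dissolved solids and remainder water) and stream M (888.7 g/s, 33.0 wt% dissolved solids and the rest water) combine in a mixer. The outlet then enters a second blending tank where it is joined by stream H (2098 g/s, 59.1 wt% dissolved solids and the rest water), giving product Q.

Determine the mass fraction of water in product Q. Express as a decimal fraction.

0.435

Overall, product flow = 3816.4 g/s.
water in = 829.7×0.249 + 888.7×0.670 + 2098×0.409 = 1660.1 g/s.
water fraction in Q = 0.435.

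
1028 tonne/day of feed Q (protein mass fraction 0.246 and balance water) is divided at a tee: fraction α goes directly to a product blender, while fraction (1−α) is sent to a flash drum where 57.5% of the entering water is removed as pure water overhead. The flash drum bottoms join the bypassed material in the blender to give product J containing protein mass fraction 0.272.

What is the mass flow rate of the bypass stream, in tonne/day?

801.3 tonne/day

All 1028×0.246 = 252.89 tonne/day of protein reaches J, so J = 252.89/0.272 = 929.74 tonne/day and vapour = 98.265 tonne/day.
The evaporator receives (1−α)·1028 of feed at 0.754 water and removes 0.575 of that water:
0.575×0.754×(1−α)×1028 = 98.265
(1−α) = 98.265/445.69 = 0.2205;  α = 0.7795.
Bypass flow = 0.7795×1028 = 801.35 tonne/day.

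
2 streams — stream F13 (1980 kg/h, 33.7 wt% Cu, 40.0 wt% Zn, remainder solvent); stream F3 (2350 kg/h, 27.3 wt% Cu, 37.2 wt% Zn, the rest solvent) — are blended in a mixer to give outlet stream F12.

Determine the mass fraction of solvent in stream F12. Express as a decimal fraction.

0.313

Total flow out = 1980 + 2350 = 4330 kg/h.
solvent in = 1980×0.263 + 2350×0.355 = 1355 kg/h.
solvent mass fraction in F12 = 1355/4330 = 0.313.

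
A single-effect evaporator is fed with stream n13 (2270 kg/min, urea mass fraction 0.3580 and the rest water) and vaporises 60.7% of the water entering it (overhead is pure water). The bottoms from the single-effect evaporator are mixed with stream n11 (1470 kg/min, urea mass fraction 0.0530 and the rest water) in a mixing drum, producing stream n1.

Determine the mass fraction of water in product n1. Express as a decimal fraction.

0.6881

Vapour removed = 0.607×0.642×2270 = 884.61 kg/min; concentrate = 1385.4 kg/min.
water reaching the mixer = 572.73 (from concentrate) + 1470×0.947 = 1964.8 kg/min.
Product flow = 1385.4 + 1470 = 2855.4 kg/min; water fraction = 0.6881.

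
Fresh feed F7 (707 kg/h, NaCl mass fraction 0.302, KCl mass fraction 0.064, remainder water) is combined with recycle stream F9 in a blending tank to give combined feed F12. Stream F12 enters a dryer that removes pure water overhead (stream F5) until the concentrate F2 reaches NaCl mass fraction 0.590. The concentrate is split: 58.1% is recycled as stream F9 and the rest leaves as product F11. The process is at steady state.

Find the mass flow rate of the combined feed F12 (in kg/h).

Overall NaCl balance (none leaves overhead): NaCl in fresh feed = NaCl in product, i.e. 707×0.302 = (1−0.581)·F2·0.590.
F2 = 213.51/(0.590×0.419) = 863.69 kg/h.
Recycle F9 = 0.581×863.69 = 501.81 kg/h.
Combined feed F12 = 707 + 501.81 = 1208.8 kg/h.

1209 kg/h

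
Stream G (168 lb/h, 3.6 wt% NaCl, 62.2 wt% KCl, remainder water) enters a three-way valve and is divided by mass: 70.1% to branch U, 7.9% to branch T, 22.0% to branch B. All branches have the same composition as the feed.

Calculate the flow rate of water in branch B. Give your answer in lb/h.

Branch B total = 0.220×168 = 36.96 lb/h.
water in B = 0.342×36.96 = 12.64 lb/h.

12.64 lb/h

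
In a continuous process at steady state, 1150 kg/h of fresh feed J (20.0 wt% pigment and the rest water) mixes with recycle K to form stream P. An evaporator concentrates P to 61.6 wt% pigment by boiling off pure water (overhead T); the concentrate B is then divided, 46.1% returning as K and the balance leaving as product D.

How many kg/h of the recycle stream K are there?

Overall pigment balance (none leaves overhead): pigment in fresh feed = pigment in product, i.e. 1150×0.200 = (1−0.461)·B·0.616.
B = 230/(0.616×0.539) = 692.72 kg/h.
Recycle K = 0.461×692.72 = 319.34 kg/h.

319.3 kg/h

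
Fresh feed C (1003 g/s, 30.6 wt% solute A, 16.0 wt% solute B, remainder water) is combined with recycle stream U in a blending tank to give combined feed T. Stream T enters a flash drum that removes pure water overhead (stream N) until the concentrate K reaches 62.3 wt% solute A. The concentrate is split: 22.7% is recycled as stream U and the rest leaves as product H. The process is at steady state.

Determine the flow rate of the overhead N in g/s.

510.4 g/s

Overall solute A balance (none leaves overhead): solute A in fresh feed = solute A in product, i.e. 1003×0.306 = (1−0.227)·K·0.623.
K = 306.92/(0.623×0.773) = 637.32 g/s.
Recycle U = 0.227×637.32 = 144.67 g/s.
Combined feed T = 1003 + 144.67 = 1147.7 g/s.
Overhead N = T − K = 1147.7 − 637.32 = 510.35 g/s.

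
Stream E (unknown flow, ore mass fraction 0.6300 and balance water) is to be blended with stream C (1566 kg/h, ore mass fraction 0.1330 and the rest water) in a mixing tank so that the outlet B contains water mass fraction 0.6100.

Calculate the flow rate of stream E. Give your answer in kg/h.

Let E be the unknown flow. Total out = 1566 + E.
water balance: 1357.7 + 0.370·E = 0.610·(1566 + E)
(0.370 − 0.610)·E = 0.610×1566 − 1357.7 = -402.46
E = -402.46 / -0.240 = 1676.9 kg/h

1677 kg/h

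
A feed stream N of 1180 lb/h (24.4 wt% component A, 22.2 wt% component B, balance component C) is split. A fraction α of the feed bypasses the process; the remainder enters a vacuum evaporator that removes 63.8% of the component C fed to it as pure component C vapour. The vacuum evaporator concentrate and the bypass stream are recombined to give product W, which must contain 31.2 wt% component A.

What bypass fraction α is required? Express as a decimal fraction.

All 1180×0.244 = 287.92 lb/h of component A reaches W, so W = 287.92/0.312 = 922.82 lb/h and vapour = 257.18 lb/h.
The evaporator receives (1−α)·1180 of feed at 0.534 component C and removes 0.638 of that component C:
0.638×0.534×(1−α)×1180 = 257.18
(1−α) = 257.18/402.02 = 0.6397;  α = 0.3603.

0.360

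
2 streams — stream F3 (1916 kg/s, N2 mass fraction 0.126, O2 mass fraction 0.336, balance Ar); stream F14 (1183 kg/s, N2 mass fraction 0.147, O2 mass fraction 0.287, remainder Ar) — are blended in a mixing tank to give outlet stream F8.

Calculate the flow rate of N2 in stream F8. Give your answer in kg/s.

N2 out = N2 in = 1916×0.126 + 1183×0.147 = 415.32 kg/s.

415.3 kg/s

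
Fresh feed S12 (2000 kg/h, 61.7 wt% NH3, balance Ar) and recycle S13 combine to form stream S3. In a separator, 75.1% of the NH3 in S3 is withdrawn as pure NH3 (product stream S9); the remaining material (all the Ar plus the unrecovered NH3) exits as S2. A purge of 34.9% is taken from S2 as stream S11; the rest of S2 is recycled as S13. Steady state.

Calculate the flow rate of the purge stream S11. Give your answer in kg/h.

894 kg/h

Ar enters only via S12 and leaves only via the purge: 2000×0.383 = 0.349×(Ar in S2), and the separator passes all Ar, so Ar in S3 = Ar in S2 = 2194.8 kg/h.
NH3 in S3: m_A = 2000×0.617 + (1−0.349)·(1−0.751)·m_A, so m_A = 1234/0.8379 = 1472.7 kg/h.
S2 = (1−0.751)×1472.7 + 2194.8 = 2561.6 kg/h.
Purge S11 = 0.349×2561.6 = 893.98 kg/h.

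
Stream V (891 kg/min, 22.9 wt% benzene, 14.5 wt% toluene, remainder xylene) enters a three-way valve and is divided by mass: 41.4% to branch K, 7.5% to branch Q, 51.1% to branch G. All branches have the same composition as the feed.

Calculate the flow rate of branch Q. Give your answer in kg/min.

Branch Q flow = 0.075×891 = 66.825 kg/min.

66.83 kg/min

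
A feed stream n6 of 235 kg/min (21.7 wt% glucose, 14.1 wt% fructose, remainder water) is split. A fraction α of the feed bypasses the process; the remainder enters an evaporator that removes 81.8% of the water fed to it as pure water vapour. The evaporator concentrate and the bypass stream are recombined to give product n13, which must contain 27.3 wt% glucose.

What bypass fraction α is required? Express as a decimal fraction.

0.609

All 235×0.217 = 50.995 kg/min of glucose reaches n13, so n13 = 50.995/0.273 = 186.79 kg/min and vapour = 48.205 kg/min.
The evaporator receives (1−α)·235 of feed at 0.642 water and removes 0.818 of that water:
0.818×0.642×(1−α)×235 = 48.205
(1−α) = 48.205/123.41 = 0.3906;  α = 0.6094.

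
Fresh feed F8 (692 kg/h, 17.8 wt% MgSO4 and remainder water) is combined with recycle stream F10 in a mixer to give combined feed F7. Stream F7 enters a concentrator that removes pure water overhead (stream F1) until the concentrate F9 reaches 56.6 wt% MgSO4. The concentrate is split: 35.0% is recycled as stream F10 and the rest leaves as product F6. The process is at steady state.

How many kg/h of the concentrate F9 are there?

334.8 kg/h

Overall MgSO4 balance (none leaves overhead): MgSO4 in fresh feed = MgSO4 in product, i.e. 692×0.178 = (1−0.350)·F9·0.566.
F9 = 123.18/(0.566×0.650) = 334.81 kg/h.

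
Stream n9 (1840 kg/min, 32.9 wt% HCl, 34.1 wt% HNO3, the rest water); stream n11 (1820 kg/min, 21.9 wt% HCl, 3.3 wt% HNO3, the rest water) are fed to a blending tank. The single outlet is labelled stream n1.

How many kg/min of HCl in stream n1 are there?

1004 kg/min

HCl out = HCl in = 1840×0.329 + 1820×0.219 = 1003.9 kg/min.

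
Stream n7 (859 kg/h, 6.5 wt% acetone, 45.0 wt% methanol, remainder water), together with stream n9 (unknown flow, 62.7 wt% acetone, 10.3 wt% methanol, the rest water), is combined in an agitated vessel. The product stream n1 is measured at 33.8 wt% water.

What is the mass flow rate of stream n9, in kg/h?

Let n9 be the unknown flow. Total out = 859 + n9.
water balance: 416.62 + 0.270·n9 = 0.338·(859 + n9)
(0.270 − 0.338)·n9 = 0.338×859 − 416.62 = -126.27
n9 = -126.27 / -0.068 = 1857 kg/h

1857 kg/h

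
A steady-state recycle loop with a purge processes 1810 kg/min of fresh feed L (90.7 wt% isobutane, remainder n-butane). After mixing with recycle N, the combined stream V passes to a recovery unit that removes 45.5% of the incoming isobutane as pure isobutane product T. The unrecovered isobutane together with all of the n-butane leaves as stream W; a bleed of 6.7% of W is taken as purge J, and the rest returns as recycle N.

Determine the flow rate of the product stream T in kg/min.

isobutane in V: m_A = 1810×0.907 + (1−0.067)·(1−0.455)·m_A, so m_A = 1641.7/0.4915 = 3340 kg/min.
Product T = 0.455×3340 = 1519.7 kg/min.

1520 kg/min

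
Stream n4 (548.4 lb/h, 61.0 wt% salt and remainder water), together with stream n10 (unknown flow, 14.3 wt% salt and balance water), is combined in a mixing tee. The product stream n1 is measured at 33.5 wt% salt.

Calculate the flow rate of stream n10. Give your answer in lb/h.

Let n10 be the unknown flow. Total out = 548.4 + n10.
salt balance: 334.52 + 0.143·n10 = 0.335·(548.4 + n10)
(0.143 − 0.335)·n10 = 0.335×548.4 − 334.52 = -150.81
n10 = -150.81 / -0.192 = 785.47 lb/h

785.5 lb/h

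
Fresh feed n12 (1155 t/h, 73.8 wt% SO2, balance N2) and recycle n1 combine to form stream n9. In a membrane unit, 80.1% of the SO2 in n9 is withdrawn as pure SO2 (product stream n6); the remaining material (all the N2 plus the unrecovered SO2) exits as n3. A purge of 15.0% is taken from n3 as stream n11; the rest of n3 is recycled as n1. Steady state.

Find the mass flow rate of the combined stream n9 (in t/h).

N2 enters only via n12 and leaves only via the purge: 1155×0.262 = 0.150×(N2 in n3), and the membrane unit passes all N2, so N2 in n9 = N2 in n3 = 2017.4 t/h.
SO2 in n9: m_A = 1155×0.738 + (1−0.150)·(1−0.801)·m_A, so m_A = 852.39/0.8309 = 1025.9 t/h.
n9 = 1025.9 + 2017.4 = 3043.3 t/h.

3043 t/h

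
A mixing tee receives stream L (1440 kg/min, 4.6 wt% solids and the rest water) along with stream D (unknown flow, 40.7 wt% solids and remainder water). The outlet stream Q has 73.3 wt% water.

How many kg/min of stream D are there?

2273 kg/min

Let D be the unknown flow. Total out = 1440 + D.
water balance: 1373.8 + 0.593·D = 0.733·(1440 + D)
(0.593 − 0.733)·D = 0.733×1440 − 1373.8 = -318.24
D = -318.24 / -0.140 = 2273.1 kg/min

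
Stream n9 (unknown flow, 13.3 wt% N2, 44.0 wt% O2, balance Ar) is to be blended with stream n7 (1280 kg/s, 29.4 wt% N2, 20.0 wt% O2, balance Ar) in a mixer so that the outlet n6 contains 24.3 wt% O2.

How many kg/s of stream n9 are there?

279.4 kg/s

Let n9 be the unknown flow. Total out = 1280 + n9.
O2 balance: 256 + 0.440·n9 = 0.243·(1280 + n9)
(0.440 − 0.243)·n9 = 0.243×1280 − 256 = 55.04
n9 = 55.04 / 0.197 = 279.39 kg/s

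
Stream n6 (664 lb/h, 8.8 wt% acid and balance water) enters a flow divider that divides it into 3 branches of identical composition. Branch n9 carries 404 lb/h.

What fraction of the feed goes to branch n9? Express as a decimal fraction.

0.608

Fraction to n9 = 404/664 = 0.6084.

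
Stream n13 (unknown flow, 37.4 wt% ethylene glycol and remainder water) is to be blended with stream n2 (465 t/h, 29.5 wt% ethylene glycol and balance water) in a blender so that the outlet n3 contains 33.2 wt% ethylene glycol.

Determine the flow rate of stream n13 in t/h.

Let n13 be the unknown flow. Total out = 465 + n13.
ethylene glycol balance: 137.17 + 0.374·n13 = 0.332·(465 + n13)
(0.374 − 0.332)·n13 = 0.332×465 − 137.17 = 17.205
n13 = 17.205 / 0.042 = 409.64 t/h

409.6 t/h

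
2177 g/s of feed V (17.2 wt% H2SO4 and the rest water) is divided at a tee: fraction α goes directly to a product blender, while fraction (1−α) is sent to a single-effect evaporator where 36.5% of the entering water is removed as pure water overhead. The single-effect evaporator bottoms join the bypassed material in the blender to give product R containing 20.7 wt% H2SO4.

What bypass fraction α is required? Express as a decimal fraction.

0.441

All 2177×0.172 = 374.44 g/s of H2SO4 reaches R, so R = 374.44/0.207 = 1808.9 g/s and vapour = 368.09 g/s.
The evaporator receives (1−α)·2177 of feed at 0.828 water and removes 0.365 of that water:
0.365×0.828×(1−α)×2177 = 368.09
(1−α) = 368.09/657.93 = 0.5595;  α = 0.4405.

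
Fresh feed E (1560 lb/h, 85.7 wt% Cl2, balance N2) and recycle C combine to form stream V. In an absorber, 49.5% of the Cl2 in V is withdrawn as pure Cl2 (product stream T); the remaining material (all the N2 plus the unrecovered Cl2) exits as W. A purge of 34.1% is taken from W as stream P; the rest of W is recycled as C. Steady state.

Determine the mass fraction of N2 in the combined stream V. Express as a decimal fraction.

0.246

N2 enters only via E and leaves only via the purge: 1560×0.143 = 0.341×(N2 in W), and the absorber passes all N2, so N2 in V = N2 in W = 654.19 lb/h.
Cl2 in V: m_A = 1560×0.857 + (1−0.341)·(1−0.495)·m_A, so m_A = 1336.9/0.6672 = 2003.8 lb/h.
V = 2003.8 + 654.19 = 2658 lb/h.
N2 fraction in V = 654.19/2658 = 0.246.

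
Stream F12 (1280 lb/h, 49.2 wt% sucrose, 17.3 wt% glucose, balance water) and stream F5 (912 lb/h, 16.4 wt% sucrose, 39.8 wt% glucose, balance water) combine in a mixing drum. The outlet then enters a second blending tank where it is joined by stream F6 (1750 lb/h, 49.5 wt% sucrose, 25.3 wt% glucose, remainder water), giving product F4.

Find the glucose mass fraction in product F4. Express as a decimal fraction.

0.2606

Overall, product flow = 3942 lb/h.
glucose in = 1280×0.173 + 912×0.398 + 1750×0.253 = 1027.2 lb/h.
glucose fraction in F4 = 0.2606.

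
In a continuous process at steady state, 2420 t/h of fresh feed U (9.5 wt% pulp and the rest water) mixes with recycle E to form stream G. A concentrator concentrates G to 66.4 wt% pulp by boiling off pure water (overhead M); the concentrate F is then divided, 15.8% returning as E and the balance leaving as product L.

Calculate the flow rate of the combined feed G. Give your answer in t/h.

Overall pulp balance (none leaves overhead): pulp in fresh feed = pulp in product, i.e. 2420×0.095 = (1−0.158)·F·0.664.
F = 229.9/(0.664×0.842) = 411.21 t/h.
Recycle E = 0.158×411.21 = 64.97 t/h.
Combined feed G = 2420 + 64.97 = 2485 t/h.

2485 t/h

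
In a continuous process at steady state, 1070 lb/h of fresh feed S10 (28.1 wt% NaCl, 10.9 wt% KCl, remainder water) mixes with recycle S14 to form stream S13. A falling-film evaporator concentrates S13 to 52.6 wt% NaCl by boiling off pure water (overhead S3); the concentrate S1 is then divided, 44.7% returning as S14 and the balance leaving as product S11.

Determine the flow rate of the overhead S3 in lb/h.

498.4 lb/h

Overall NaCl balance (none leaves overhead): NaCl in fresh feed = NaCl in product, i.e. 1070×0.281 = (1−0.447)·S1·0.526.
S1 = 300.67/(0.526×0.553) = 1033.7 lb/h.
Recycle S14 = 0.447×1033.7 = 462.05 lb/h.
Combined feed S13 = 1070 + 462.05 = 1532 lb/h.
Overhead S3 = S13 − S1 = 1532 − 1033.7 = 498.38 lb/h.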